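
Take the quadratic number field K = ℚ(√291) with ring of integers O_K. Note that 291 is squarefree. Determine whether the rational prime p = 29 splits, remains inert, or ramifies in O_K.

p splits

d = 291 ≡ 3 (mod 4), so O_K = ℤ[√291] and disc(K) = 4d = 1164.
Since gcd(29, 1164) = 1 the prime 29 does not ramify.
Euler's criterion: 291^14 mod 29 = 1. Thus (291|29) = 1.
Legendre symbol 1 ⇒ 29 is split.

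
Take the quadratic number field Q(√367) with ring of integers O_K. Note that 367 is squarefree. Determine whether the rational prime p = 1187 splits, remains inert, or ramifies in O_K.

d = 367 ≡ 3 (mod 4), so O_K = ℤ[√367] and disc(K) = 4d = 1468.
disc(K) = 1468 is not divisible by 1187; 1187 is unramified.
Legendre symbol by Euler's criterion: (367/1187) ≡ 367^593 ≡ 1 (mod 1187), i.e. (367/1187) = 1.
(367/1187) = 1, so 1187 splits.

split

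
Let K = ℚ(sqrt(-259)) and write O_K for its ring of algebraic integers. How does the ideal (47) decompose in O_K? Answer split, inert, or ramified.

Since -259 ≡ 1 mod 4, the ring of integers is ℤ[(1+√-259)/2] with discriminant -259.
disc(K) = -259 is not divisible by 47; 47 is unramified.
Legendre symbol by Euler's criterion: (-259/47) ≡ (-259)^23 ≡ 46 (mod 47), i.e. (-259/47) = -1.
Legendre symbol -1 ⇒ 47 is inert.

p is inert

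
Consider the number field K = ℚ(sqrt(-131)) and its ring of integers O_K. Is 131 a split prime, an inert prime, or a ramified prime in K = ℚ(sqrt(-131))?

-131 mod 4 = 1, hence disc K = -131 and O_K = ℤ[(1+√-131)/2].
Ramification test: 131 | -131. The prime 131 ramifies in K.

p ramifies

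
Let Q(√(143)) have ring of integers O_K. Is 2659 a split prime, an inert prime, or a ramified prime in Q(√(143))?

2659 remains inert

143 mod 4 = 3, hence disc K = 4·143 = 572 and O_K = ℤ[√143].
disc(K) = 572 is not divisible by 2659; 2659 is unramified.
Compute (143/2659) via Euler: 143^((2659-1)/2) mod 2659 = 2658, so (143/2659) = -1.
Legendre symbol -1 ⇒ 2659 is inert.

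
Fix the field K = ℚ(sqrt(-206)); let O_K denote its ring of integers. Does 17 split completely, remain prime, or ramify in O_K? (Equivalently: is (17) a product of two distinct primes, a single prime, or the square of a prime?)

-206 mod 4 = 2, hence disc K = 4·(-206) = -824 and O_K = ℤ[√-206].
disc(K) = -824 is not divisible by 17; 17 is unramified.
Legendre symbol by Euler's criterion: (-206/17) ≡ (-206)^8 ≡ 1 (mod 17), i.e. (-206/17) = 1.
(-206/17) = 1, so 17 splits.

split — (17) = 𝔭₁𝔭₂ with 𝔭₁ ≠ 𝔭₂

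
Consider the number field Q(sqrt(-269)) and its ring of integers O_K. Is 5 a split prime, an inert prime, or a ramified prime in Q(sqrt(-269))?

-269 mod 4 = 3, hence disc K = 4·(-269) = -1076 and O_K = ℤ[√-269].
Since gcd(5, -1076) = 1 the prime 5 does not ramify.
Compute (-269/5) via Euler: 1^((5-1)/2) mod 5 = 1, so (-269/5) = 1.
Legendre symbol 1 ⇒ 5 is split.

5 splits in O_K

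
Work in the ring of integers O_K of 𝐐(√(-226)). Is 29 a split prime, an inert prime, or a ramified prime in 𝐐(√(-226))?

Since -226 ≢ 1 mod 4, the ring of integers is ℤ[√-226] with discriminant 4·(-226) = -904.
Since gcd(29, -904) = 1 the prime 29 does not ramify.
Compute (-226/29) via Euler: 6^((29-1)/2) mod 29 = 1, so (-226/29) = 1.
Legendre symbol 1 ⇒ 29 is split.

splits completely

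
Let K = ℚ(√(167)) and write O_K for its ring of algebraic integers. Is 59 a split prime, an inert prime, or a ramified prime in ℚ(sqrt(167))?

d = 167 ≡ 3 (mod 4), so O_K = ℤ[√167] and disc(K) = 4d = 668.
disc(K) = 668 is not divisible by 59; 59 is unramified.
Compute (167/59) via Euler: 49^((59-1)/2) mod 59 = 1, so (167/59) = 1.
(167/59) = 1, so 59 splits.

splits completely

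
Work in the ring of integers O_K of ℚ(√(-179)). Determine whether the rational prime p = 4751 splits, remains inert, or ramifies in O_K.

-179 mod 4 = 1, hence disc K = -179 and O_K = ℤ[(1+√-179)/2].
Since gcd(4751, -179) = 1 the prime 4751 does not ramify.
(-179/4751) = 4572^2375 mod 4751 = 4750, giving Legendre symbol -1.
(-179/4751) = -1, so 4751 is inert.

4751 remains inert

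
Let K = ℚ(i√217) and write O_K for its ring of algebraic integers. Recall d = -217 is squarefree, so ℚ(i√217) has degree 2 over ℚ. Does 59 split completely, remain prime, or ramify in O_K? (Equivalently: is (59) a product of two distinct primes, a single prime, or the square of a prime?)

59 splits in O_K

d = -217 ≡ 3 (mod 4), so O_K = ℤ[√-217] and disc(K) = 4d = -868.
59 ∤ -868, so 59 is unramified.
(-217/59) = 19^29 mod 59 = 1, giving Legendre symbol 1.
Legendre symbol 1 ⇒ 59 is split.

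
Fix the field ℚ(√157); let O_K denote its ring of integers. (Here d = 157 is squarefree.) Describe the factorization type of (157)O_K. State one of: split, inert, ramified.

p ramifies

157 mod 4 = 1, hence disc K = 157 and O_K = ℤ[(1+√157)/2].
disc(K) = 157 = 157·1, so p = 157 is ramified.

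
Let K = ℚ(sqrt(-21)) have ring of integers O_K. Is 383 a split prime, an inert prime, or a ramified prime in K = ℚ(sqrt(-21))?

inert — (383) stays prime in O_K

d = -21 ≡ 3 (mod 4), so O_K = ℤ[√-21] and disc(K) = 4d = -84.
383 ∤ -84, so 383 is unramified.
(-21/383) = 362^191 mod 383 = 382, giving Legendre symbol -1.
Legendre symbol -1 ⇒ 383 is inert.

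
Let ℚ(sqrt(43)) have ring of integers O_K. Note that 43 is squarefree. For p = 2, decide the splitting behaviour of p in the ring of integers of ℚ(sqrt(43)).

d = 43 ≡ 3 (mod 4), so O_K = ℤ[√43] and disc(K) = 4d = 172.
disc(K) = 172 = 2·86, so p = 2 is ramified.

ramified — (2) = 𝔭²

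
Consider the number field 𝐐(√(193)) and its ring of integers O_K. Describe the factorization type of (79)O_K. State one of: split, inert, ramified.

193 mod 4 = 1, hence disc K = 193 and O_K = ℤ[(1+√193)/2].
Since gcd(79, 193) = 1 the prime 79 does not ramify.
Compute (193/79) via Euler: 35^((79-1)/2) mod 79 = 78, so (193/79) = -1.
Legendre symbol -1 ⇒ 79 is inert.

inert — (79) stays prime in O_K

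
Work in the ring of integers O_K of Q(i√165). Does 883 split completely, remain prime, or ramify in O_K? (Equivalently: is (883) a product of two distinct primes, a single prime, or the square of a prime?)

split

d = -165 ≡ 3 (mod 4), so O_K = ℤ[√-165] and disc(K) = 4d = -660.
disc(K) = -660 is not divisible by 883; 883 is unramified.
Legendre symbol by Euler's criterion: (-165/883) ≡ (-165)^441 ≡ 1 (mod 883), i.e. (-165/883) = 1.
Legendre symbol 1 ⇒ 883 is split.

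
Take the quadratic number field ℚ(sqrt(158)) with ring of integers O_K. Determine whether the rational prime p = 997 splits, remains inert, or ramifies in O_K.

158 mod 4 = 2, hence disc K = 4·158 = 632 and O_K = ℤ[√158].
997 ∤ 632, so 997 is unramified.
Compute (158/997) via Euler: 158^((997-1)/2) mod 997 = 996, so (158/997) = -1.
Legendre symbol -1 ⇒ 997 is inert.

inert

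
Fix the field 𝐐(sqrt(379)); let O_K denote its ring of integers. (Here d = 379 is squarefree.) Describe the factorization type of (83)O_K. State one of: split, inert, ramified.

d = 379 ≡ 3 (mod 4), so O_K = ℤ[√379] and disc(K) = 4d = 1516.
Since gcd(83, 1516) = 1 the prime 83 does not ramify.
Compute (379/83) via Euler: 47^((83-1)/2) mod 83 = 82, so (379/83) = -1.
d is a non-residue mod p, hence 83 remains inert in O_K.

inert — (83) stays prime in O_K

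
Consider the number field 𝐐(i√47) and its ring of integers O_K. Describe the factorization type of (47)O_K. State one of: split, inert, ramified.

47 is ramified

d = -47 ≡ 1 (mod 4), so O_K = ℤ[(1+√-47)/2] and disc(K) = d = -47.
Ramification test: 47 | -47. The prime 47 ramifies in K.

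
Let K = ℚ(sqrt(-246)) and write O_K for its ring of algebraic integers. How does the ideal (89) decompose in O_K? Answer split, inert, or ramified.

89 splits in O_K

d = -246 ≡ 2 (mod 4), so O_K = ℤ[√-246] and disc(K) = 4d = -984.
disc(K) = -984 is not divisible by 89; 89 is unramified.
Legendre symbol by Euler's criterion: (-246/89) ≡ (-246)^44 ≡ 1 (mod 89), i.e. (-246/89) = 1.
Legendre symbol 1 ⇒ 89 is split.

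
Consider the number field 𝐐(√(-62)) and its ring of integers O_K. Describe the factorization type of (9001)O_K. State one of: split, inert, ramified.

Since -62 ≢ 1 mod 4, the ring of integers is ℤ[√-62] with discriminant 4·(-62) = -248.
Since gcd(9001, -248) = 1 the prime 9001 does not ramify.
Euler's criterion: (-62)^4500 mod 9001 = 9000. Thus (-62|9001) = -1.
Legendre symbol -1 ⇒ 9001 is inert.

inert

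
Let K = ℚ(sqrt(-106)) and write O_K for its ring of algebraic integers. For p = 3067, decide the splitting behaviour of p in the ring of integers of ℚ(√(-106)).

splits completely

d = -106 ≡ 2 (mod 4), so O_K = ℤ[√-106] and disc(K) = 4d = -424.
3067 ∤ -424, so 3067 is unramified.
Euler's criterion: (-106)^1533 mod 3067 = 1. Thus (-106|3067) = 1.
d is a quadratic residue mod p, hence 3067 splits in O_K.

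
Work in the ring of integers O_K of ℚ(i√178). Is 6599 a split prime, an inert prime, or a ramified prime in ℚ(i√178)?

6599 splits in O_K

-178 mod 4 = 2, hence disc K = 4·(-178) = -712 and O_K = ℤ[√-178].
6599 ∤ -712, so 6599 is unramified.
Legendre symbol by Euler's criterion: (-178/6599) ≡ (-178)^3299 ≡ 1 (mod 6599), i.e. (-178/6599) = 1.
d is a quadratic residue mod p, hence 6599 splits in O_K.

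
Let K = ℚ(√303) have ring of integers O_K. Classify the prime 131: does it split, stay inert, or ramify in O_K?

Since 303 ≢ 1 mod 4, the ring of integers is ℤ[√303] with discriminant 4·303 = 1212.
Since gcd(131, 1212) = 1 the prime 131 does not ramify.
Euler's criterion: 303^65 mod 131 = 1. Thus (303|131) = 1.
Legendre symbol 1 ⇒ 131 is split.

split — (131) = 𝔭₁𝔭₂ with 𝔭₁ ≠ 𝔭₂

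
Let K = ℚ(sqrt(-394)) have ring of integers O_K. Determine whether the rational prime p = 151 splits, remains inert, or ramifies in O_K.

splits completely

-394 mod 4 = 2, hence disc K = 4·(-394) = -1576 and O_K = ℤ[√-394].
151 ∤ -1576, so 151 is unramified.
Legendre symbol by Euler's criterion: (-394/151) ≡ (-394)^75 ≡ 1 (mod 151), i.e. (-394/151) = 1.
Legendre symbol 1 ⇒ 151 is split.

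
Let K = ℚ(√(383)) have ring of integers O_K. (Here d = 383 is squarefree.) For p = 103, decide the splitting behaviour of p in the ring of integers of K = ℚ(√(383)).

inert — (103) stays prime in O_K

d = 383 ≡ 3 (mod 4), so O_K = ℤ[√383] and disc(K) = 4d = 1532.
Since gcd(103, 1532) = 1 the prime 103 does not ramify.
(383/103) = 74^51 mod 103 = 102, giving Legendre symbol -1.
Legendre symbol -1 ⇒ 103 is inert.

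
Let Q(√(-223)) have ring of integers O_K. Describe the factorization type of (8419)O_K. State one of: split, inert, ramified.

Since -223 ≡ 1 mod 4, the ring of integers is ℤ[(1+√-223)/2] with discriminant -223.
8419 ∤ -223, so 8419 is unramified.
(-223/8419) = 8196^4209 mod 8419 = 8418, giving Legendre symbol -1.
(-223/8419) = -1, so 8419 is inert.

8419 remains inert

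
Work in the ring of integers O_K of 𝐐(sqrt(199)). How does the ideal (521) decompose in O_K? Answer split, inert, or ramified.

Since 199 ≢ 1 mod 4, the ring of integers is ℤ[√199] with discriminant 4·199 = 796.
Since gcd(521, 796) = 1 the prime 521 does not ramify.
Legendre symbol by Euler's criterion: (199/521) ≡ 199^260 ≡ 1 (mod 521), i.e. (199/521) = 1.
(199/521) = 1, so 521 splits.

521 splits in O_K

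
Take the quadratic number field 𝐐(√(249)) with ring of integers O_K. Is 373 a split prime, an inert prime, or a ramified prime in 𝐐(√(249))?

splits completely

d = 249 ≡ 1 (mod 4), so O_K = ℤ[(1+√249)/2] and disc(K) = d = 249.
disc(K) = 249 is not divisible by 373; 373 is unramified.
Legendre symbol by Euler's criterion: (249/373) ≡ 249^186 ≡ 1 (mod 373), i.e. (249/373) = 1.
d is a quadratic residue mod p, hence 373 splits in O_K.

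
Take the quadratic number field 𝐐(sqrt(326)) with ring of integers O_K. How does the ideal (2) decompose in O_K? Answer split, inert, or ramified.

2 is ramified

Since 326 ≢ 1 mod 4, the ring of integers is ℤ[√326] with discriminant 4·326 = 1304.
2 divides disc(K) = 1304, so 2 ramifies.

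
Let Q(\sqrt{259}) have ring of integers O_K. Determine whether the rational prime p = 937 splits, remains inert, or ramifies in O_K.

inert

259 mod 4 = 3, hence disc K = 4·259 = 1036 and O_K = ℤ[√259].
Since gcd(937, 1036) = 1 the prime 937 does not ramify.
Euler's criterion: 259^468 mod 937 = 936. Thus (259|937) = -1.
(259/937) = -1, so 937 is inert.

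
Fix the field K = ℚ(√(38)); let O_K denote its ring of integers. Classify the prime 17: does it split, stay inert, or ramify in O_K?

Since 38 ≢ 1 mod 4, the ring of integers is ℤ[√38] with discriminant 4·38 = 152.
17 ∤ 152, so 17 is unramified.
(38/17) = 4^8 mod 17 = 1, giving Legendre symbol 1.
d is a quadratic residue mod p, hence 17 splits in O_K.

17 splits in O_K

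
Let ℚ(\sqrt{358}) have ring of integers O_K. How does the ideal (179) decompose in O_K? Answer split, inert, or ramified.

ramifies in O_K

d = 358 ≡ 2 (mod 4), so O_K = ℤ[√358] and disc(K) = 4d = 1432.
179 divides disc(K) = 1432, so 179 ramifies.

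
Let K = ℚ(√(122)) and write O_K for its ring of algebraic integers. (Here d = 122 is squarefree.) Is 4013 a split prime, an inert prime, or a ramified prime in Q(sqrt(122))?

remains prime (inert)

d = 122 ≡ 2 (mod 4), so O_K = ℤ[√122] and disc(K) = 4d = 488.
4013 ∤ 488, so 4013 is unramified.
(122/4013) = 122^2006 mod 4013 = 4012, giving Legendre symbol -1.
Legendre symbol -1 ⇒ 4013 is inert.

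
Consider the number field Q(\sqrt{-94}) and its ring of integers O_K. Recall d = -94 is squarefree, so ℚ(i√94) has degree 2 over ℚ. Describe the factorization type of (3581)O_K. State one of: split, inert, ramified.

p is inert

-94 mod 4 = 2, hence disc K = 4·(-94) = -376 and O_K = ℤ[√-94].
disc(K) = -376 is not divisible by 3581; 3581 is unramified.
(-94/3581) = 3487^1790 mod 3581 = 3580, giving Legendre symbol -1.
d is a non-residue mod p, hence 3581 remains inert in O_K.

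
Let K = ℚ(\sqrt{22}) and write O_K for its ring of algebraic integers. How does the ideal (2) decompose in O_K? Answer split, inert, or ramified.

Since 22 ≢ 1 mod 4, the ring of integers is ℤ[√22] with discriminant 4·22 = 88.
2 divides disc(K) = 88, so 2 ramifies.

2 is ramified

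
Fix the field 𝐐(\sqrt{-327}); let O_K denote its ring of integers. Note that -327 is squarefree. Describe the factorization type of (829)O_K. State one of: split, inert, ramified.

-327 mod 4 = 1, hence disc K = -327 and O_K = ℤ[(1+√-327)/2].
disc(K) = -327 is not divisible by 829; 829 is unramified.
Legendre symbol by Euler's criterion: (-327/829) ≡ (-327)^414 ≡ 1 (mod 829), i.e. (-327/829) = 1.
(-327/829) = 1, so 829 splits.

p splits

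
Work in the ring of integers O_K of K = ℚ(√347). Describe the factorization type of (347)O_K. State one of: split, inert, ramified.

ramifies in O_K

Since 347 ≢ 1 mod 4, the ring of integers is ℤ[√347] with discriminant 4·347 = 1388.
347 divides disc(K) = 1388, so 347 ramifies.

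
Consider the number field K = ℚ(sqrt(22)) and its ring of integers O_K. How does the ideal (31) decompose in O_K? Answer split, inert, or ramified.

31 remains inert

Since 22 ≢ 1 mod 4, the ring of integers is ℤ[√22] with discriminant 4·22 = 88.
Since gcd(31, 88) = 1 the prime 31 does not ramify.
(22/31) = 22^15 mod 31 = 30, giving Legendre symbol -1.
(22/31) = -1, so 31 is inert.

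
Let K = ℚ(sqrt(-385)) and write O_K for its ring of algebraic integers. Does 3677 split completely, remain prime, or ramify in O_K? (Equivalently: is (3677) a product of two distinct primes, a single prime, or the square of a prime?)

p is inert

Since -385 ≢ 1 mod 4, the ring of integers is ℤ[√-385] with discriminant 4·(-385) = -1540.
disc(K) = -1540 is not divisible by 3677; 3677 is unramified.
Compute (-385/3677) via Euler: 3292^((3677-1)/2) mod 3677 = 3676, so (-385/3677) = -1.
Legendre symbol -1 ⇒ 3677 is inert.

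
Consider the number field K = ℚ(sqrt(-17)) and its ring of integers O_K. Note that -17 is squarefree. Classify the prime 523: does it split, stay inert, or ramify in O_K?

remains prime (inert)

d = -17 ≡ 3 (mod 4), so O_K = ℤ[√-17] and disc(K) = 4d = -68.
523 ∤ -68, so 523 is unramified.
(-17/523) = 506^261 mod 523 = 522, giving Legendre symbol -1.
(-17/523) = -1, so 523 is inert.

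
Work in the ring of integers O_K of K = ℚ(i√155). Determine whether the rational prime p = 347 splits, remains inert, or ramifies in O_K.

splits completely

d = -155 ≡ 1 (mod 4), so O_K = ℤ[(1+√-155)/2] and disc(K) = d = -155.
disc(K) = -155 is not divisible by 347; 347 is unramified.
Compute (-155/347) via Euler: 192^((347-1)/2) mod 347 = 1, so (-155/347) = 1.
Legendre symbol 1 ⇒ 347 is split.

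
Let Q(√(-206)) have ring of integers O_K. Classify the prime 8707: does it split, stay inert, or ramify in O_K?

8707 remains inert

-206 mod 4 = 2, hence disc K = 4·(-206) = -824 and O_K = ℤ[√-206].
disc(K) = -824 is not divisible by 8707; 8707 is unramified.
(-206/8707) = 8501^4353 mod 8707 = 8706, giving Legendre symbol -1.
Legendre symbol -1 ⇒ 8707 is inert.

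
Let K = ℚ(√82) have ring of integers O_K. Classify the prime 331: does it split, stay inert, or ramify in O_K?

p splits

82 mod 4 = 2, hence disc K = 4·82 = 328 and O_K = ℤ[√82].
331 ∤ 328, so 331 is unramified.
Compute (82/331) via Euler: 82^((331-1)/2) mod 331 = 1, so (82/331) = 1.
(82/331) = 1, so 331 splits.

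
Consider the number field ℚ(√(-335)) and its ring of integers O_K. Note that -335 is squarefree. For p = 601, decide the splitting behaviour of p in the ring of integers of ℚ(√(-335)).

p splits

Since -335 ≡ 1 mod 4, the ring of integers is ℤ[(1+√-335)/2] with discriminant -335.
601 ∤ -335, so 601 is unramified.
Compute (-335/601) via Euler: 266^((601-1)/2) mod 601 = 1, so (-335/601) = 1.
d is a quadratic residue mod p, hence 601 splits in O_K.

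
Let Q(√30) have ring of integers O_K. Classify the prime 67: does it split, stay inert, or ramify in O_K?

inert

Since 30 ≢ 1 mod 4, the ring of integers is ℤ[√30] with discriminant 4·30 = 120.
67 ∤ 120, so 67 is unramified.
Legendre symbol by Euler's criterion: (30/67) ≡ 30^33 ≡ 66 (mod 67), i.e. (30/67) = -1.
Legendre symbol -1 ⇒ 67 is inert.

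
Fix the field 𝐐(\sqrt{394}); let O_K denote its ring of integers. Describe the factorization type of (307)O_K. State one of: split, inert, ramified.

307 splits in O_K

d = 394 ≡ 2 (mod 4), so O_K = ℤ[√394] and disc(K) = 4d = 1576.
307 ∤ 1576, so 307 is unramified.
Euler's criterion: 394^153 mod 307 = 1. Thus (394|307) = 1.
Legendre symbol 1 ⇒ 307 is split.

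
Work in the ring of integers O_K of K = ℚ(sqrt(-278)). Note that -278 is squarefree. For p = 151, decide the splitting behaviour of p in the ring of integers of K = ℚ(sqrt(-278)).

Since -278 ≢ 1 mod 4, the ring of integers is ℤ[√-278] with discriminant 4·(-278) = -1112.
disc(K) = -1112 is not divisible by 151; 151 is unramified.
Euler's criterion: (-278)^75 mod 151 = 150. Thus (-278|151) = -1.
(-278/151) = -1, so 151 is inert.

inert — (151) stays prime in O_K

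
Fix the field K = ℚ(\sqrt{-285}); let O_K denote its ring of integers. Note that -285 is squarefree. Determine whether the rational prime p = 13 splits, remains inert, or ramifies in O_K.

p splits

d = -285 ≡ 3 (mod 4), so O_K = ℤ[√-285] and disc(K) = 4d = -1140.
disc(K) = -1140 is not divisible by 13; 13 is unramified.
(-285/13) = 1^6 mod 13 = 1, giving Legendre symbol 1.
d is a quadratic residue mod p, hence 13 splits in O_K.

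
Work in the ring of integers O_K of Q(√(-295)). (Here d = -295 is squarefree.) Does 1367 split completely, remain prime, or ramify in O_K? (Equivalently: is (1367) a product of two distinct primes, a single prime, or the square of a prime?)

1367 splits in O_K

-295 mod 4 = 1, hence disc K = -295 and O_K = ℤ[(1+√-295)/2].
disc(K) = -295 is not divisible by 1367; 1367 is unramified.
(-295/1367) = 1072^683 mod 1367 = 1, giving Legendre symbol 1.
d is a quadratic residue mod p, hence 1367 splits in O_K.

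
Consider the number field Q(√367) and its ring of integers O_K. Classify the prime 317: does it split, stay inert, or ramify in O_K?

inert

Since 367 ≢ 1 mod 4, the ring of integers is ℤ[√367] with discriminant 4·367 = 1468.
disc(K) = 1468 is not divisible by 317; 317 is unramified.
Legendre symbol by Euler's criterion: (367/317) ≡ 367^158 ≡ 316 (mod 317), i.e. (367/317) = -1.
d is a non-residue mod p, hence 317 remains inert in O_K.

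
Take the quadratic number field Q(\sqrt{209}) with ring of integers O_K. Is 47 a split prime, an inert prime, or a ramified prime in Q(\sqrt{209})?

Since 209 ≡ 1 mod 4, the ring of integers is ℤ[(1+√209)/2] with discriminant 209.
47 ∤ 209, so 47 is unramified.
Euler's criterion: 209^23 mod 47 = 1. Thus (209|47) = 1.
Legendre symbol 1 ⇒ 47 is split.

split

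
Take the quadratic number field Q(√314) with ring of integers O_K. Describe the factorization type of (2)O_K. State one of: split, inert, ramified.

314 mod 4 = 2, hence disc K = 4·314 = 1256 and O_K = ℤ[√314].
2 divides disc(K) = 1256, so 2 ramifies.

ramifies in O_K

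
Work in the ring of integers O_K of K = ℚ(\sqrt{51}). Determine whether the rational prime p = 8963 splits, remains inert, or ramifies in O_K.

d = 51 ≡ 3 (mod 4), so O_K = ℤ[√51] and disc(K) = 4d = 204.
disc(K) = 204 is not divisible by 8963; 8963 is unramified.
Compute (51/8963) via Euler: 51^((8963-1)/2) mod 8963 = 1, so (51/8963) = 1.
(51/8963) = 1, so 8963 splits.

split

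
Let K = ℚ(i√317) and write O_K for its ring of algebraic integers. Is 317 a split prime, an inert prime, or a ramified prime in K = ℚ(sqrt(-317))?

-317 mod 4 = 3, hence disc K = 4·(-317) = -1268 and O_K = ℤ[√-317].
Ramification test: 317 | -1268. The prime 317 ramifies in K.

p ramifies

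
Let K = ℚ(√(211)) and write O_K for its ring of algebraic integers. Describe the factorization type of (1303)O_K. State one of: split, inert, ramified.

inert — (1303) stays prime in O_K

d = 211 ≡ 3 (mod 4), so O_K = ℤ[√211] and disc(K) = 4d = 844.
Since gcd(1303, 844) = 1 the prime 1303 does not ramify.
Legendre symbol by Euler's criterion: (211/1303) ≡ 211^651 ≡ 1302 (mod 1303), i.e. (211/1303) = -1.
(211/1303) = -1, so 1303 is inert.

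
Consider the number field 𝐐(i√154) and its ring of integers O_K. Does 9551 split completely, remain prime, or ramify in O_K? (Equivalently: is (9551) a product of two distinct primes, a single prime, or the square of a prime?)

-154 mod 4 = 2, hence disc K = 4·(-154) = -616 and O_K = ℤ[√-154].
disc(K) = -616 is not divisible by 9551; 9551 is unramified.
Legendre symbol by Euler's criterion: (-154/9551) ≡ (-154)^4775 ≡ 1 (mod 9551), i.e. (-154/9551) = 1.
Legendre symbol 1 ⇒ 9551 is split.

p splits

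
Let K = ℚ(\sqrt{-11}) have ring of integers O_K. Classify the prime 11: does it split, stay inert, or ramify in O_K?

11 is ramified

Since -11 ≡ 1 mod 4, the ring of integers is ℤ[(1+√-11)/2] with discriminant -11.
11 divides disc(K) = -11, so 11 ramifies.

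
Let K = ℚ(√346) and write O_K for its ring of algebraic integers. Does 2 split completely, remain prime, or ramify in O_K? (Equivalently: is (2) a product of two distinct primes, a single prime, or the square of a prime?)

ramifies in O_K

346 mod 4 = 2, hence disc K = 4·346 = 1384 and O_K = ℤ[√346].
2 divides disc(K) = 1384, so 2 ramifies.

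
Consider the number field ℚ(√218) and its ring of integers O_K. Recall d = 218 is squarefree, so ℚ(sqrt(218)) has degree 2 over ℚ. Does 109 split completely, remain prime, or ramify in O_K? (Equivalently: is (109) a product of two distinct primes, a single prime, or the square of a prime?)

d = 218 ≡ 2 (mod 4), so O_K = ℤ[√218] and disc(K) = 4d = 872.
Ramification test: 109 | 872. The prime 109 ramifies in K.

ramifies in O_K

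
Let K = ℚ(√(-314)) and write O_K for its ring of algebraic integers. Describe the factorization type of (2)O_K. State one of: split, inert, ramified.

p ramifies

Since -314 ≢ 1 mod 4, the ring of integers is ℤ[√-314] with discriminant 4·(-314) = -1256.
2 divides disc(K) = -1256, so 2 ramifies.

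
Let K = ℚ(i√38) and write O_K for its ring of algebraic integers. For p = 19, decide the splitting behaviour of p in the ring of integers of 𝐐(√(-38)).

Since -38 ≢ 1 mod 4, the ring of integers is ℤ[√-38] with discriminant 4·(-38) = -152.
Ramification test: 19 | -152. The prime 19 ramifies in K.

ramified — (19) = 𝔭²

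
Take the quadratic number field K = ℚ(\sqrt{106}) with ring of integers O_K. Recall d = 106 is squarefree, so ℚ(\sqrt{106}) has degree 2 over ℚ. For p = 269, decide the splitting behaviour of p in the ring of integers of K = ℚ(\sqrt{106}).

remains prime (inert)

d = 106 ≡ 2 (mod 4), so O_K = ℤ[√106] and disc(K) = 4d = 424.
Since gcd(269, 424) = 1 the prime 269 does not ramify.
Legendre symbol by Euler's criterion: (106/269) ≡ 106^134 ≡ 268 (mod 269), i.e. (106/269) = -1.
(106/269) = -1, so 269 is inert.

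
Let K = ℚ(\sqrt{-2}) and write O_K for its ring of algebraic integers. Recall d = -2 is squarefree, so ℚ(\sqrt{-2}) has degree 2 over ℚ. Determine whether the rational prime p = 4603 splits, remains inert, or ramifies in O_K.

splits completely

Since -2 ≢ 1 mod 4, the ring of integers is ℤ[√-2] with discriminant 4·(-2) = -8.
disc(K) = -8 is not divisible by 4603; 4603 is unramified.
Legendre symbol by Euler's criterion: (-2/4603) ≡ (-2)^2301 ≡ 1 (mod 4603), i.e. (-2/4603) = 1.
d is a quadratic residue mod p, hence 4603 splits in O_K.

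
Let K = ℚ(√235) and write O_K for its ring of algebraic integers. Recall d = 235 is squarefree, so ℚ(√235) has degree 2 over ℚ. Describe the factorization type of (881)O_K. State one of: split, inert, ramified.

881 remains inert

Since 235 ≢ 1 mod 4, the ring of integers is ℤ[√235] with discriminant 4·235 = 940.
Since gcd(881, 940) = 1 the prime 881 does not ramify.
Compute (235/881) via Euler: 235^((881-1)/2) mod 881 = 880, so (235/881) = -1.
Legendre symbol -1 ⇒ 881 is inert.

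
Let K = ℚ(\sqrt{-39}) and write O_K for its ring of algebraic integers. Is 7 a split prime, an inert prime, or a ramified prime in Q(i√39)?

d = -39 ≡ 1 (mod 4), so O_K = ℤ[(1+√-39)/2] and disc(K) = d = -39.
Since gcd(7, -39) = 1 the prime 7 does not ramify.
Compute (-39/7) via Euler: 3^((7-1)/2) mod 7 = 6, so (-39/7) = -1.
Legendre symbol -1 ⇒ 7 is inert.

p is inert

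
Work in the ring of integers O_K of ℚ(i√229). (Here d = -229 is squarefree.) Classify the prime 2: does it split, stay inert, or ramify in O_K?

Since -229 ≢ 1 mod 4, the ring of integers is ℤ[√-229] with discriminant 4·(-229) = -916.
2 divides disc(K) = -916, so 2 ramifies.

ramified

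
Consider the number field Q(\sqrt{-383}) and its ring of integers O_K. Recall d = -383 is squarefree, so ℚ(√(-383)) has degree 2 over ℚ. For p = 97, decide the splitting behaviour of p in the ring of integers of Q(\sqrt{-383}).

p is inert

Since -383 ≡ 1 mod 4, the ring of integers is ℤ[(1+√-383)/2] with discriminant -383.
Since gcd(97, -383) = 1 the prime 97 does not ramify.
(-383/97) = 5^48 mod 97 = 96, giving Legendre symbol -1.
Legendre symbol -1 ⇒ 97 is inert.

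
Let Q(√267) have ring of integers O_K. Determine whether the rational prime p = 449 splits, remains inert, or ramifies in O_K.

d = 267 ≡ 3 (mod 4), so O_K = ℤ[√267] and disc(K) = 4d = 1068.
disc(K) = 1068 is not divisible by 449; 449 is unramified.
Euler's criterion: 267^224 mod 449 = 448. Thus (267|449) = -1.
Legendre symbol -1 ⇒ 449 is inert.

remains prime (inert)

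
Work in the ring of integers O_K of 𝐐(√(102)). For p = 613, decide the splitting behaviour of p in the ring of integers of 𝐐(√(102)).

Since 102 ≢ 1 mod 4, the ring of integers is ℤ[√102] with discriminant 4·102 = 408.
disc(K) = 408 is not divisible by 613; 613 is unramified.
Legendre symbol by Euler's criterion: (102/613) ≡ 102^306 ≡ 612 (mod 613), i.e. (102/613) = -1.
Legendre symbol -1 ⇒ 613 is inert.

remains prime (inert)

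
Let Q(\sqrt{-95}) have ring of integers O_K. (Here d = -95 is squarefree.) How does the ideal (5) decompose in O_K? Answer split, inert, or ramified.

Since -95 ≡ 1 mod 4, the ring of integers is ℤ[(1+√-95)/2] with discriminant -95.
disc(K) = -95 = 5·(-19), so p = 5 is ramified.

p ramifies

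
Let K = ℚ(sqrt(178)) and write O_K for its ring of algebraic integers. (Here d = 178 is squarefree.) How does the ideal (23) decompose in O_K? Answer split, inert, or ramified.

178 mod 4 = 2, hence disc K = 4·178 = 712 and O_K = ℤ[√178].
Since gcd(23, 712) = 1 the prime 23 does not ramify.
Legendre symbol by Euler's criterion: (178/23) ≡ 178^11 ≡ 22 (mod 23), i.e. (178/23) = -1.
d is a non-residue mod p, hence 23 remains inert in O_K.

23 remains inert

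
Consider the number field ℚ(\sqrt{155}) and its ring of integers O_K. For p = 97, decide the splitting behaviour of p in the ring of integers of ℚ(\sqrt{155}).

p is inert

d = 155 ≡ 3 (mod 4), so O_K = ℤ[√155] and disc(K) = 4d = 620.
97 ∤ 620, so 97 is unramified.
Euler's criterion: 155^48 mod 97 = 96. Thus (155|97) = -1.
Legendre symbol -1 ⇒ 97 is inert.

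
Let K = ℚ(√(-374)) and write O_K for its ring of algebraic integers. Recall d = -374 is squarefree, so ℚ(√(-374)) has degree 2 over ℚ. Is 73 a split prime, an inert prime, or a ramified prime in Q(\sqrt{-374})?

Since -374 ≢ 1 mod 4, the ring of integers is ℤ[√-374] with discriminant 4·(-374) = -1496.
disc(K) = -1496 is not divisible by 73; 73 is unramified.
Legendre symbol by Euler's criterion: (-374/73) ≡ (-374)^36 ≡ 1 (mod 73), i.e. (-374/73) = 1.
d is a quadratic residue mod p, hence 73 splits in O_K.

split — (73) = 𝔭₁𝔭₂ with 𝔭₁ ≠ 𝔭₂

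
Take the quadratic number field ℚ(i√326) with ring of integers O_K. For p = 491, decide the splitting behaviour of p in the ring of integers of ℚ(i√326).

split

-326 mod 4 = 2, hence disc K = 4·(-326) = -1304 and O_K = ℤ[√-326].
disc(K) = -1304 is not divisible by 491; 491 is unramified.
(-326/491) = 165^245 mod 491 = 1, giving Legendre symbol 1.
Legendre symbol 1 ⇒ 491 is split.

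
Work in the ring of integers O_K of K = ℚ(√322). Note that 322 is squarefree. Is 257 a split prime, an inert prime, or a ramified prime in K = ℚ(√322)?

322 mod 4 = 2, hence disc K = 4·322 = 1288 and O_K = ℤ[√322].
257 ∤ 1288, so 257 is unramified.
(322/257) = 65^128 mod 257 = 256, giving Legendre symbol -1.
(322/257) = -1, so 257 is inert.

inert — (257) stays prime in O_K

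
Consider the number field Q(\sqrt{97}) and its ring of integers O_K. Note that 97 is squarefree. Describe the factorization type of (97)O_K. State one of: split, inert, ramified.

97 mod 4 = 1, hence disc K = 97 and O_K = ℤ[(1+√97)/2].
Ramification test: 97 | 97. The prime 97 ramifies in K.

ramified — (97) = 𝔭²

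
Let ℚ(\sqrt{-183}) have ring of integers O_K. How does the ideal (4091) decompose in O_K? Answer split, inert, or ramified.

-183 mod 4 = 1, hence disc K = -183 and O_K = ℤ[(1+√-183)/2].
disc(K) = -183 is not divisible by 4091; 4091 is unramified.
Legendre symbol by Euler's criterion: (-183/4091) ≡ (-183)^2045 ≡ 4090 (mod 4091), i.e. (-183/4091) = -1.
d is a non-residue mod p, hence 4091 remains inert in O_K.

inert — (4091) stays prime in O_K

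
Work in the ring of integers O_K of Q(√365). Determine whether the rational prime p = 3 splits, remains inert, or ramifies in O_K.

d = 365 ≡ 1 (mod 4), so O_K = ℤ[(1+√365)/2] and disc(K) = d = 365.
3 ∤ 365, so 3 is unramified.
(365/3) = 2^1 mod 3 = 2, giving Legendre symbol -1.
(365/3) = -1, so 3 is inert.

remains prime (inert)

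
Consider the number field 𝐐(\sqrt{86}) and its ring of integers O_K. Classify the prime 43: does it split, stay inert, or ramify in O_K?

ramified — (43) = 𝔭²

86 mod 4 = 2, hence disc K = 4·86 = 344 and O_K = ℤ[√86].
disc(K) = 344 = 43·8, so p = 43 is ramified.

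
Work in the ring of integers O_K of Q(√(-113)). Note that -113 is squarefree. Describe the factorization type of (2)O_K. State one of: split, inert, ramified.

-113 mod 4 = 3, hence disc K = 4·(-113) = -452 and O_K = ℤ[√-113].
Ramification test: 2 | -452. The prime 2 ramifies in K.

ramified — (2) = 𝔭²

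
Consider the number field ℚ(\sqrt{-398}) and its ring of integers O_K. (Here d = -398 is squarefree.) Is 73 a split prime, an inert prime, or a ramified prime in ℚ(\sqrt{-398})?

73 remains inert

Since -398 ≢ 1 mod 4, the ring of integers is ℤ[√-398] with discriminant 4·(-398) = -1592.
disc(K) = -1592 is not divisible by 73; 73 is unramified.
Compute (-398/73) via Euler: 40^((73-1)/2) mod 73 = 72, so (-398/73) = -1.
(-398/73) = -1, so 73 is inert.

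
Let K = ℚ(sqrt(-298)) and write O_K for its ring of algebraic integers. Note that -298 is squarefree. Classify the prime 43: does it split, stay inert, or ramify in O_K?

p is inert

Since -298 ≢ 1 mod 4, the ring of integers is ℤ[√-298] with discriminant 4·(-298) = -1192.
disc(K) = -1192 is not divisible by 43; 43 is unramified.
Compute (-298/43) via Euler: 3^((43-1)/2) mod 43 = 42, so (-298/43) = -1.
Legendre symbol -1 ⇒ 43 is inert.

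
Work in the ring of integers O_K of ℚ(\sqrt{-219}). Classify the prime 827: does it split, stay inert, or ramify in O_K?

d = -219 ≡ 1 (mod 4), so O_K = ℤ[(1+√-219)/2] and disc(K) = d = -219.
827 ∤ -219, so 827 is unramified.
Compute (-219/827) via Euler: 608^((827-1)/2) mod 827 = 826, so (-219/827) = -1.
(-219/827) = -1, so 827 is inert.

inert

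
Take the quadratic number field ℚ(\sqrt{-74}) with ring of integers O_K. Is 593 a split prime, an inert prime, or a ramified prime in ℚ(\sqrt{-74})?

split

Since -74 ≢ 1 mod 4, the ring of integers is ℤ[√-74] with discriminant 4·(-74) = -296.
593 ∤ -296, so 593 is unramified.
Euler's criterion: (-74)^296 mod 593 = 1. Thus (-74|593) = 1.
Legendre symbol 1 ⇒ 593 is split.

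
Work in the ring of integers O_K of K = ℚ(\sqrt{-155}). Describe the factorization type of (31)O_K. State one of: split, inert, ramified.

ramified — (31) = 𝔭²

d = -155 ≡ 1 (mod 4), so O_K = ℤ[(1+√-155)/2] and disc(K) = d = -155.
Ramification test: 31 | -155. The prime 31 ramifies in K.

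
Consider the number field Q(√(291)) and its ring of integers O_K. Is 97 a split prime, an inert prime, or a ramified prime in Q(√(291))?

Since 291 ≢ 1 mod 4, the ring of integers is ℤ[√291] with discriminant 4·291 = 1164.
Ramification test: 97 | 1164. The prime 97 ramifies in K.

p ramifies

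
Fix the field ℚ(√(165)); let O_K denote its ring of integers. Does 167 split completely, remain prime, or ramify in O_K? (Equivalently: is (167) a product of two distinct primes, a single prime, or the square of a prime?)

remains prime (inert)

165 mod 4 = 1, hence disc K = 165 and O_K = ℤ[(1+√165)/2].
Since gcd(167, 165) = 1 the prime 167 does not ramify.
Euler's criterion: 165^83 mod 167 = 166. Thus (165|167) = -1.
Legendre symbol -1 ⇒ 167 is inert.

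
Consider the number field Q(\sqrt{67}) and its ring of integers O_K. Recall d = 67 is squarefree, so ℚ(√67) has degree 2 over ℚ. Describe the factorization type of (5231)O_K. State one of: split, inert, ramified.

5231 splits in O_K

Since 67 ≢ 1 mod 4, the ring of integers is ℤ[√67] with discriminant 4·67 = 268.
5231 ∤ 268, so 5231 is unramified.
Euler's criterion: 67^2615 mod 5231 = 1. Thus (67|5231) = 1.
Legendre symbol 1 ⇒ 5231 is split.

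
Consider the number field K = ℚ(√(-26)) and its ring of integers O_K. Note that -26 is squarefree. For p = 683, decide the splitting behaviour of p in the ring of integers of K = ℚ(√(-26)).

d = -26 ≡ 2 (mod 4), so O_K = ℤ[√-26] and disc(K) = 4d = -104.
disc(K) = -104 is not divisible by 683; 683 is unramified.
Legendre symbol by Euler's criterion: (-26/683) ≡ (-26)^341 ≡ 682 (mod 683), i.e. (-26/683) = -1.
(-26/683) = -1, so 683 is inert.

p is inert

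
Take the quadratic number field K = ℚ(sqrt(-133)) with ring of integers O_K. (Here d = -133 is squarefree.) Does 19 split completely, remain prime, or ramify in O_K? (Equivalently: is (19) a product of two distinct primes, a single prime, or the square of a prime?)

p ramifies

-133 mod 4 = 3, hence disc K = 4·(-133) = -532 and O_K = ℤ[√-133].
disc(K) = -532 = 19·(-28), so p = 19 is ramified.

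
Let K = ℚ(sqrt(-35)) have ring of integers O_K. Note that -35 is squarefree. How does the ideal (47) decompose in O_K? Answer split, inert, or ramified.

-35 mod 4 = 1, hence disc K = -35 and O_K = ℤ[(1+√-35)/2].
Since gcd(47, -35) = 1 the prime 47 does not ramify.
Compute (-35/47) via Euler: 12^((47-1)/2) mod 47 = 1, so (-35/47) = 1.
(-35/47) = 1, so 47 splits.

split — (47) = 𝔭₁𝔭₂ with 𝔭₁ ≠ 𝔭₂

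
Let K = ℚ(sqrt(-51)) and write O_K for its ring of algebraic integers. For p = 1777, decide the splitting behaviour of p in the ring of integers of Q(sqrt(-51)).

splits completely

Since -51 ≡ 1 mod 4, the ring of integers is ℤ[(1+√-51)/2] with discriminant -51.
disc(K) = -51 is not divisible by 1777; 1777 is unramified.
Euler's criterion: (-51)^888 mod 1777 = 1. Thus (-51|1777) = 1.
Legendre symbol 1 ⇒ 1777 is split.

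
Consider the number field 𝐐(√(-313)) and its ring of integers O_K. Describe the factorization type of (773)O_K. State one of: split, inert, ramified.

p splits

-313 mod 4 = 3, hence disc K = 4·(-313) = -1252 and O_K = ℤ[√-313].
773 ∤ -1252, so 773 is unramified.
(-313/773) = 460^386 mod 773 = 1, giving Legendre symbol 1.
(-313/773) = 1, so 773 splits.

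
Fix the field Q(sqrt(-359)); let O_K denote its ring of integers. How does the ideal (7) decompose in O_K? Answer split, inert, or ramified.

d = -359 ≡ 1 (mod 4), so O_K = ℤ[(1+√-359)/2] and disc(K) = d = -359.
disc(K) = -359 is not divisible by 7; 7 is unramified.
Legendre symbol by Euler's criterion: (-359/7) ≡ (-359)^3 ≡ 6 (mod 7), i.e. (-359/7) = -1.
d is a non-residue mod p, hence 7 remains inert in O_K.

p is inert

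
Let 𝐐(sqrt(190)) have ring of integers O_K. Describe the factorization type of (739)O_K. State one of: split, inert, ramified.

d = 190 ≡ 2 (mod 4), so O_K = ℤ[√190] and disc(K) = 4d = 760.
739 ∤ 760, so 739 is unramified.
(190/739) = 190^369 mod 739 = 1, giving Legendre symbol 1.
(190/739) = 1, so 739 splits.

p splits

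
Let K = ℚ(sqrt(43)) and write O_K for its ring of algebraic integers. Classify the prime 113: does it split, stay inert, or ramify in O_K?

inert

d = 43 ≡ 3 (mod 4), so O_K = ℤ[√43] and disc(K) = 4d = 172.
113 ∤ 172, so 113 is unramified.
Legendre symbol by Euler's criterion: (43/113) ≡ 43^56 ≡ 112 (mod 113), i.e. (43/113) = -1.
(43/113) = -1, so 113 is inert.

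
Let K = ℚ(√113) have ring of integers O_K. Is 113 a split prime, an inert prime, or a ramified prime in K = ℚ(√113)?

Since 113 ≡ 1 mod 4, the ring of integers is ℤ[(1+√113)/2] with discriminant 113.
113 divides disc(K) = 113, so 113 ramifies.

p ramifies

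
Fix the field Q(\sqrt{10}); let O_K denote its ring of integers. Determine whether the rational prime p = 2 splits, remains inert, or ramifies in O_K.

2 is ramified

10 mod 4 = 2, hence disc K = 4·10 = 40 and O_K = ℤ[√10].
2 divides disc(K) = 40, so 2 ramifies.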